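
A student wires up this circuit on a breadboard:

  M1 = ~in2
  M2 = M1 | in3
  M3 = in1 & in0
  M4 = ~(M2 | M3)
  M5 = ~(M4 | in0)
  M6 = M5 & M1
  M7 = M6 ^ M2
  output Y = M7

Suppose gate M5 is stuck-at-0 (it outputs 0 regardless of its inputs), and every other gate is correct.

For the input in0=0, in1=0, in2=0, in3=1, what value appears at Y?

1

Propagate with M5 forced: M1=1, M2=1, M3=0, M4=0, M5=0 [stuck-at-0], M6=0, M7=1.
So Y = 1. (Without the fault it would be 0.)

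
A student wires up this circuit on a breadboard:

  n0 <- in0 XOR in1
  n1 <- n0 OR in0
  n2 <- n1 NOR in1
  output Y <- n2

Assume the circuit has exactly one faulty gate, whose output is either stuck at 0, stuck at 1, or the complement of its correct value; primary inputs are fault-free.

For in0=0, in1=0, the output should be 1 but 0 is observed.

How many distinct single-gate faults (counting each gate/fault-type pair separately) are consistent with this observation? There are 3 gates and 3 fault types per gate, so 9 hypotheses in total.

Fault-free: n0=0, n1=0, n2=1 → 1. Observed 0.
  n0 stuck-at-0: output 1 ✗
  n0 stuck-at-1: output 0 ✓
  n0 inverted output: output 0 ✓
  n1 stuck-at-0: output 1 ✗
  n1 stuck-at-1: output 0 ✓
  n1 inverted output: output 0 ✓
  n2 stuck-at-0: output 0 ✓
  n2 stuck-at-1: output 1 ✗
  n2 inverted output: output 0 ✓
Consistent faults: {n0 stuck-at-1, n0 inverted output, n1 stuck-at-1, n1 inverted output, n2 stuck-at-0, n2 inverted output} — 6 in all.

6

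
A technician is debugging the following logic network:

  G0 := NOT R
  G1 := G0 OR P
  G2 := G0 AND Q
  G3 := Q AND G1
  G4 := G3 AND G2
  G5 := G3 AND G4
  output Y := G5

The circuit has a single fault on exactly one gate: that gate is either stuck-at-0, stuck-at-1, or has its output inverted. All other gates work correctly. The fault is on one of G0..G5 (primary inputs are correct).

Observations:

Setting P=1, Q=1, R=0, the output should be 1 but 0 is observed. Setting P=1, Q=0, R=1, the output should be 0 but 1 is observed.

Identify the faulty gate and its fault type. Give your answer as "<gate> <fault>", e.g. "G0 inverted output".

Fault-free values for test 1 (P=1, Q=1, R=0): G0=1, G1=1, G2=1, G3=1, G4=1, G5=1, giving Y=1. Observed 0.
Test 1: faults giving observed 0 are {G0 stuck-at-0, G0 inverted output, G1 stuck-at-0, G1 inverted output, G2 stuck-at-0, G2 inverted output, G3 stuck-at-0, G3 inverted output, G4 stuck-at-0, G4 inverted output, G5 stuck-at-0, G5 inverted output}.
Test 2 (P=1, Q=0, R=1): fault-free G0=0, G1=1, G2=0, G3=0, G4=0, G5=0 → 0; observed 1. Eliminates G0 stuck-at-0, G0 inverted output, G1 stuck-at-0, G1 inverted output, G2 stuck-at-0, G2 inverted output, G3 stuck-at-0, G3 inverted output, G4 stuck-at-0, G4 inverted output, G5 stuck-at-0.
Only G5 inverted output is consistent with every test.

G5 inverted output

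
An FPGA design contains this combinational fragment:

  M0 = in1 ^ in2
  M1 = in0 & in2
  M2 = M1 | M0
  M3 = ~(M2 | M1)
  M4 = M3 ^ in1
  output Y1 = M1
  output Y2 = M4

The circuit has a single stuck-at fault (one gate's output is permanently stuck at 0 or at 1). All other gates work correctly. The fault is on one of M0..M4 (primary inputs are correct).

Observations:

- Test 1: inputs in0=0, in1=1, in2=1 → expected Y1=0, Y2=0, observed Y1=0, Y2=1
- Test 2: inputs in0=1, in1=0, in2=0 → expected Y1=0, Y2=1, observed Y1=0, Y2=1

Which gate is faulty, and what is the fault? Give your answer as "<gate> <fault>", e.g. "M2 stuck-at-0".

M4 stuck-at-1

Fault-free values for test 1 (in0=0, in1=1, in2=1): M0=0, M1=0, M2=0, M3=1, M4=0, giving Y1=0, Y2=0. Observed Y1=0, Y2=1.
Test 1: faults giving observed Y1=0, Y2=1 are {M0 stuck-at-1, M2 stuck-at-1, M3 stuck-at-0, M4 stuck-at-1}.
Test 2 (in0=1, in1=0, in2=0): fault-free M0=0, M1=0, M2=0, M3=1, M4=1 → Y1=0, Y2=1; observed Y1=0, Y2=1. Eliminates M0 stuck-at-1, M2 stuck-at-1, M3 stuck-at-0.
Only M4 stuck-at-1 is consistent with every test.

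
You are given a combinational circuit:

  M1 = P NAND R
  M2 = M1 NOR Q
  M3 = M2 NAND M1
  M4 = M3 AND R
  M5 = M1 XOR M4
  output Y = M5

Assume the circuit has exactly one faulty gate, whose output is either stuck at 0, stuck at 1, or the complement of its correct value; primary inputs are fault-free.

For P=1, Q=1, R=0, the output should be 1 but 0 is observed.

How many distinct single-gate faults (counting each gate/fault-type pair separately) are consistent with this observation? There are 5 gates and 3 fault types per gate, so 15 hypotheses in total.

Fault-free: M1=1, M2=0, M3=1, M4=0, M5=1 → 1. Observed 0.
  M1: stuck-at-0, inverted output ✓; others ✗
  M2: none of the 3 fault types match ✗
  M3: none of the 3 fault types match ✗
  M4: stuck-at-1, inverted output ✓; others ✗
  M5: stuck-at-0, inverted output ✓; others ✗
Consistent faults: {M1 stuck-at-0, M1 inverted output, M4 stuck-at-1, M4 inverted output, M5 stuck-at-0, M5 inverted output} — 6 in all.

6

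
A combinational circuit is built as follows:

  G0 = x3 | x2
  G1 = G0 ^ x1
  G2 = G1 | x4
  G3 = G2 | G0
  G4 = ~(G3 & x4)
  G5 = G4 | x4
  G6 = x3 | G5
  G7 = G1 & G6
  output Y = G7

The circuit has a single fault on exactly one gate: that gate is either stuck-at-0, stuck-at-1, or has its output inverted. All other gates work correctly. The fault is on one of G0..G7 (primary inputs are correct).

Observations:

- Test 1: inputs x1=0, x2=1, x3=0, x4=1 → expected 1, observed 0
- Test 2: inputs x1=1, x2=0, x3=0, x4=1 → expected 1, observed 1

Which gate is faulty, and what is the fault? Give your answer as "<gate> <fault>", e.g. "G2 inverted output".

G0 stuck-at-0

Fault-free values for test 1 (x1=0, x2=1, x3=0, x4=1): G0=1, G1=1, G2=1, G3=1, G4=0, G5=1, G6=1, G7=1, giving Y=1. Observed 0.
Test 1: faults giving observed 0 are {G0 stuck-at-0, G0 inverted output, G1 stuck-at-0, G1 inverted output, G5 stuck-at-0, G5 inverted output, G6 stuck-at-0, G6 inverted output, G7 stuck-at-0, G7 inverted output}.
Test 2 (x1=1, x2=0, x3=0, x4=1): fault-free G0=0, G1=1, G2=1, G3=1, G4=0, G5=1, G6=1, G7=1 → 1; observed 1. Eliminates G0 inverted output, G1 stuck-at-0, G1 inverted output, G5 stuck-at-0, G5 inverted output, G6 stuck-at-0, G6 inverted output, G7 stuck-at-0, G7 inverted output.
Only G0 stuck-at-0 is consistent with every test.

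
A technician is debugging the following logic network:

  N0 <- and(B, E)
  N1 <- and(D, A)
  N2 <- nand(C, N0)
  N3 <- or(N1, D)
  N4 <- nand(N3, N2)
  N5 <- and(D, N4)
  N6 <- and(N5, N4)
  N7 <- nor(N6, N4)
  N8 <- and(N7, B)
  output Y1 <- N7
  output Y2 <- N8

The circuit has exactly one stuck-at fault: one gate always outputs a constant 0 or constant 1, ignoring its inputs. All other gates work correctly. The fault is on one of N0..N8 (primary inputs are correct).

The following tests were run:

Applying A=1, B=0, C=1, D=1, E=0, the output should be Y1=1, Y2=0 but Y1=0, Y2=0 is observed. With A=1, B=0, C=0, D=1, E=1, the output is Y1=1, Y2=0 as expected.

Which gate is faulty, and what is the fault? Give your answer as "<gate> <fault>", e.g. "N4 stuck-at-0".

Fault-free values for test 1 (A=1, B=0, C=1, D=1, E=0): N0=0, N1=1, N2=1, N3=1, N4=0, N5=0, N6=0, N7=1, N8=0, giving Y1=1, Y2=0. Observed Y1=0, Y2=0.
Test 1: faults giving observed Y1=0, Y2=0 are {N0 stuck-at-1, N2 stuck-at-0, N3 stuck-at-0, N4 stuck-at-1, N6 stuck-at-1, N7 stuck-at-0}.
Test 2 (A=1, B=0, C=0, D=1, E=1): fault-free N0=0, N1=1, N2=1, N3=1, N4=0, N5=0, N6=0, N7=1, N8=0 → Y1=1, Y2=0; observed Y1=1, Y2=0. Eliminates N2 stuck-at-0, N3 stuck-at-0, N4 stuck-at-1, N6 stuck-at-1, N7 stuck-at-0.
Only N0 stuck-at-1 is consistent with every test.

N0 stuck-at-1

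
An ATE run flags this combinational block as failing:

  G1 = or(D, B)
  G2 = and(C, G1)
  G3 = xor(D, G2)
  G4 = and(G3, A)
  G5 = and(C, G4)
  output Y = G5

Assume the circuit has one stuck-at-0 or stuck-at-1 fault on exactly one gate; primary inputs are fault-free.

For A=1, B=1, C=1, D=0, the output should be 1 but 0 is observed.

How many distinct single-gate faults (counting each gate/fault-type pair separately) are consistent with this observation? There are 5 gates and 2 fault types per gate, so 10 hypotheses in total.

Fault-free: G1=1, G2=1, G3=1, G4=1, G5=1 → 1. Observed 0.
  G1 stuck-at-0: output 0 ✓
  G1 stuck-at-1: output 1 ✗
  G2 stuck-at-0: output 0 ✓
  G2 stuck-at-1: output 1 ✗
  G3 stuck-at-0: output 0 ✓
  G3 stuck-at-1: output 1 ✗
  G4 stuck-at-0: output 0 ✓
  G4 stuck-at-1: output 1 ✗
  G5 stuck-at-0: output 0 ✓
  G5 stuck-at-1: output 1 ✗
Consistent faults: {G1 stuck-at-0, G2 stuck-at-0, G3 stuck-at-0, G4 stuck-at-0, G5 stuck-at-0} — 5 in all.

5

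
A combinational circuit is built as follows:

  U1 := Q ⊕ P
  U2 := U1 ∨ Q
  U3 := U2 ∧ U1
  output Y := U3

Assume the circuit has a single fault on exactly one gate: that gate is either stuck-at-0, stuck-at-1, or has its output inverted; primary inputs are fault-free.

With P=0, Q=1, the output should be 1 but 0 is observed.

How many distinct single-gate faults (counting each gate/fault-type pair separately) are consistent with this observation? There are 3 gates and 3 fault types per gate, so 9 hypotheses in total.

6

Fault-free: U1=1, U2=1, U3=1 → 1. Observed 0.
  U1 stuck-at-0: output 0 ✓
  U1 stuck-at-1: output 1 ✗
  U1 inverted output: output 0 ✓
  U2 stuck-at-0: output 0 ✓
  U2 stuck-at-1: output 1 ✗
  U2 inverted output: output 0 ✓
  U3 stuck-at-0: output 0 ✓
  U3 stuck-at-1: output 1 ✗
  U3 inverted output: output 0 ✓
Consistent faults: {U1 stuck-at-0, U1 inverted output, U2 stuck-at-0, U2 inverted output, U3 stuck-at-0, U3 inverted output} — 6 in all.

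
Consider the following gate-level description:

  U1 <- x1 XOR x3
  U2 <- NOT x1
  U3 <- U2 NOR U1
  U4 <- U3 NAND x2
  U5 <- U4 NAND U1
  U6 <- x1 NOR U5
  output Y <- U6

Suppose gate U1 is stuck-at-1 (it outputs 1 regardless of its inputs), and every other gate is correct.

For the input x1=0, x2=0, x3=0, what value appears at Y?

1

Propagate with U1 forced: U1=1 [stuck-at-1], U2=1, U3=0, U4=1, U5=0, U6=1.
So Y = 1. (Without the fault it would be 0.)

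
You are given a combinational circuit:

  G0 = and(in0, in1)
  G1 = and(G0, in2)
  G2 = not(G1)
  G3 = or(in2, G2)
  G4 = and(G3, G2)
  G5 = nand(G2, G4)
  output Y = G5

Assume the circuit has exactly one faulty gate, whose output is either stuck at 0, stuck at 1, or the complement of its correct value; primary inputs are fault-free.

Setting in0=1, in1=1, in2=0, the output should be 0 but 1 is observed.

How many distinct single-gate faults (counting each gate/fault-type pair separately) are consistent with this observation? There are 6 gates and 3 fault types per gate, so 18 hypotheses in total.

Fault-free: G0=1, G1=0, G2=1, G3=1, G4=1, G5=0 → 0. Observed 1.
  G0: none of the 3 fault types match ✗
  G1: stuck-at-1, inverted output ✓; others ✗
  G2: stuck-at-0, inverted output ✓; others ✗
  G3: stuck-at-0, inverted output ✓; others ✗
  G4: stuck-at-0, inverted output ✓; others ✗
  G5: stuck-at-1, inverted output ✓; others ✗
Consistent faults: {G1 stuck-at-1, G1 inverted output, G2 stuck-at-0, G2 inverted output, G3 stuck-at-0, G3 inverted output, G4 stuck-at-0, G4 inverted output, G5 stuck-at-1, G5 inverted output} — 10 in all.

10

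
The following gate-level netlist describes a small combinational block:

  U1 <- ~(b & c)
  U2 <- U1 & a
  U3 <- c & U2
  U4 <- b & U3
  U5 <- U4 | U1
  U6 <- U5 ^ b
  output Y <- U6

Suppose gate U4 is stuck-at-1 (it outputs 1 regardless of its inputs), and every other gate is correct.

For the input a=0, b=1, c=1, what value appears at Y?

Propagate with U4 forced: U1=0, U2=0, U3=0, U4=1 [stuck-at-1], U5=1, U6=0.
So Y = 0. (Without the fault it would be 1.)

0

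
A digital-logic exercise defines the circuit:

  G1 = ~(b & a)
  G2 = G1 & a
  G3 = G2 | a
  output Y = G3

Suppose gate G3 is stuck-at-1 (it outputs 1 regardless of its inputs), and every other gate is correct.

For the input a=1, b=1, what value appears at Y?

Propagate with G3 forced: G1=0, G2=0, G3=1 [stuck-at-1].
So Y = 1. (Same as the fault-free value — the fault is masked on this input.)

1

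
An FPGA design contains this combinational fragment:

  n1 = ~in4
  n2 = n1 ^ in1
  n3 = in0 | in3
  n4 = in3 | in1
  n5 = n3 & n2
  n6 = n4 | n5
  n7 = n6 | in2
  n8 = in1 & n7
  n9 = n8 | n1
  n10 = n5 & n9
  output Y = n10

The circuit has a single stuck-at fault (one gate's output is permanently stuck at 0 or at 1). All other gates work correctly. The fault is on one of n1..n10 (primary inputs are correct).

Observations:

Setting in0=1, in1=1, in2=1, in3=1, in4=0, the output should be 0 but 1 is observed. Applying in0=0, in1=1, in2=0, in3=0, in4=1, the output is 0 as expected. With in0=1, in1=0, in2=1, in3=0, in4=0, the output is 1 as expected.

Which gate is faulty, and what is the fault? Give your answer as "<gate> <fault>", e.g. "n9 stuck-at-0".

n2 stuck-at-1

Fault-free values for test 1 (in0=1, in1=1, in2=1, in3=1, in4=0): n1=1, n2=0, n3=1, n4=1, n5=0, n6=1, n7=1, n8=1, n9=1, n10=0, giving Y=0. Observed 1.
Test 1: faults giving observed 1 are {n1 stuck-at-0, n2 stuck-at-1, n5 stuck-at-1, n10 stuck-at-1}.
Test 2 (in0=0, in1=1, in2=0, in3=0, in4=1): fault-free n1=0, n2=1, n3=0, n4=1, n5=0, n6=1, n7=1, n8=1, n9=1, n10=0 → 0; observed 0. Eliminates n5 stuck-at-1, n10 stuck-at-1.
Test 3 (in0=1, in1=0, in2=1, in3=0, in4=0): fault-free n1=1, n2=1, n3=1, n4=0, n5=1, n6=1, n7=1, n8=0, n9=1, n10=1 → 1; observed 1. Eliminates n1 stuck-at-0.
Only n2 stuck-at-1 is consistent with every test.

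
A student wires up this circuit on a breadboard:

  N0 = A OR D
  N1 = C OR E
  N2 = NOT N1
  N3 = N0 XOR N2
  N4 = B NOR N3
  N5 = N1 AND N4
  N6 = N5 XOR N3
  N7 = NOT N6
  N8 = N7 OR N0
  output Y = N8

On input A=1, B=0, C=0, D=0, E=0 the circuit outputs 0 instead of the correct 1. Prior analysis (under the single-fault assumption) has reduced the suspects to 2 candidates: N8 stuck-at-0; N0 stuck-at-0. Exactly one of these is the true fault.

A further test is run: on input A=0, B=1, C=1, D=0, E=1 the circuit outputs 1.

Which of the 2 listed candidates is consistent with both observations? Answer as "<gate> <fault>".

N0 stuck-at-0

Evaluate each candidate on input A=0, B=1, C=1, D=0, E=1:
  N8 stuck-at-0: N0=0, N1=1, N2=0, N3=0, N4=0, N5=0, N6=0, N7=1, N8=0 [stuck-at-0] → 0 — eliminated
  N0 stuck-at-0: N0=0 [stuck-at-0], N1=1, N2=0, N3=0, N4=0, N5=0, N6=0, N7=1, N8=1 → 1 — matches
Only N0 stuck-at-0 reproduces the observed 1.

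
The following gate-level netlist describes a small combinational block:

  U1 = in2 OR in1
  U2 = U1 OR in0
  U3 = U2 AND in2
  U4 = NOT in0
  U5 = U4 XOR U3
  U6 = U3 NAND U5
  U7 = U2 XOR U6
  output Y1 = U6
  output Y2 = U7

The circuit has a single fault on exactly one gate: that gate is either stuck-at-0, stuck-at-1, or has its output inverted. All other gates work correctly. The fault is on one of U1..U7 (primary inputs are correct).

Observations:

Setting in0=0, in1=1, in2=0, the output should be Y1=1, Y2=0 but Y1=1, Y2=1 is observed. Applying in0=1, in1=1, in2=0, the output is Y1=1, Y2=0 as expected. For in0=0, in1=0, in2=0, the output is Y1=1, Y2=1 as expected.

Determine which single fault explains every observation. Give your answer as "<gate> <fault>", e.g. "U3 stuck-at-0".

Fault-free values for test 1 (in0=0, in1=1, in2=0): U1=1, U2=1, U3=0, U4=1, U5=1, U6=1, U7=0, giving Y1=1, Y2=0. Observed Y1=1, Y2=1.
Test 1: faults giving observed Y1=1, Y2=1 are {U1 stuck-at-0, U1 inverted output, U2 stuck-at-0, U2 inverted output, U7 stuck-at-1, U7 inverted output}.
Test 2 (in0=1, in1=1, in2=0): fault-free U1=1, U2=1, U3=0, U4=0, U5=0, U6=1, U7=0 → Y1=1, Y2=0; observed Y1=1, Y2=0. Eliminates U2 stuck-at-0, U2 inverted output, U7 stuck-at-1, U7 inverted output.
Test 3 (in0=0, in1=0, in2=0): fault-free U1=0, U2=0, U3=0, U4=1, U5=1, U6=1, U7=1 → Y1=1, Y2=1; observed Y1=1, Y2=1. Eliminates U1 inverted output.
Only U1 stuck-at-0 is consistent with every test.

U1 stuck-at-0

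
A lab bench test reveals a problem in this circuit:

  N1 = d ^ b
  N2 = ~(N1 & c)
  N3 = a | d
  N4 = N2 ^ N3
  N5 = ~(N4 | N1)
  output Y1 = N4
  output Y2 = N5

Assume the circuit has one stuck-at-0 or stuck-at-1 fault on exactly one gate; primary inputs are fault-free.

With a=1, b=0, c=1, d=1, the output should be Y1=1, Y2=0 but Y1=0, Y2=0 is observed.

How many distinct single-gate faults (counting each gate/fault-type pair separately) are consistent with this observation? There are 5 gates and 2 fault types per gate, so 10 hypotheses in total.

3

Fault-free: N1=1, N2=0, N3=1, N4=1, N5=0 → Y1=1, Y2=0. Observed Y1=0, Y2=0.
  N1 stuck-at-0: output Y1=0, Y2=1 ✗
  N1 stuck-at-1: output Y1=1, Y2=0 ✗
  N2 stuck-at-0: output Y1=1, Y2=0 ✗
  N2 stuck-at-1: output Y1=0, Y2=0 ✓
  N3 stuck-at-0: output Y1=0, Y2=0 ✓
  N3 stuck-at-1: output Y1=1, Y2=0 ✗
  N4 stuck-at-0: output Y1=0, Y2=0 ✓
  N4 stuck-at-1: output Y1=1, Y2=0 ✗
  N5 stuck-at-0: output Y1=1, Y2=0 ✗
  N5 stuck-at-1: output Y1=1, Y2=1 ✗
Consistent faults: {N2 stuck-at-1, N3 stuck-at-0, N4 stuck-at-0} — 3 in all.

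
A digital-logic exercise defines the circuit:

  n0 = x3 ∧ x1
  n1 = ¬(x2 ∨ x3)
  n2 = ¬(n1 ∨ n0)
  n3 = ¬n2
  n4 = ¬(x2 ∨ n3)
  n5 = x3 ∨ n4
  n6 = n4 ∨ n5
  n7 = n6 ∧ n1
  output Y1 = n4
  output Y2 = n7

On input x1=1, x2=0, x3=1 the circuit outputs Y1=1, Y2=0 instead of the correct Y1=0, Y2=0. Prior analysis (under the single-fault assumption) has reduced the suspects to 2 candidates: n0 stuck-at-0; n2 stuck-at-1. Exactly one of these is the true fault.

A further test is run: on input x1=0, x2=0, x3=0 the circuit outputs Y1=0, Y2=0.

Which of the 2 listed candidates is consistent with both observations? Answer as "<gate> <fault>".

n0 stuck-at-0

Evaluate each candidate on input x1=0, x2=0, x3=0:
  n0 stuck-at-0: n0=0 [stuck-at-0], n1=1, n2=0, n3=1, n4=0, n5=0, n6=0, n7=0 → Y1=0, Y2=0 — matches
  n2 stuck-at-1: n0=0, n1=1, n2=1 [stuck-at-1], n3=0, n4=1, n5=1, n6=1, n7=1 → Y1=1, Y2=1 — eliminated
Only n0 stuck-at-0 reproduces the observed Y1=0, Y2=0.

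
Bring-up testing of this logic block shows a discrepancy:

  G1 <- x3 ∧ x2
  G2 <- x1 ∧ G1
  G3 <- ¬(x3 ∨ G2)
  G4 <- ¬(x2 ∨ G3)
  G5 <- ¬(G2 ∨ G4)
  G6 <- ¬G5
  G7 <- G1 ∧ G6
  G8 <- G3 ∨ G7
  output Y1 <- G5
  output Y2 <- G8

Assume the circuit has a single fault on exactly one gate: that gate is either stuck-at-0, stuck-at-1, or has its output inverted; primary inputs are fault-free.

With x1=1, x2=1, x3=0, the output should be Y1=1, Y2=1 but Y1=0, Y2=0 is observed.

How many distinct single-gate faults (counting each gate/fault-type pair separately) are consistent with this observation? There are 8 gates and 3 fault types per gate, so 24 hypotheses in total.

Fault-free: G1=0, G2=0, G3=1, G4=0, G5=1, G6=0, G7=0, G8=1 → Y1=1, Y2=1. Observed Y1=0, Y2=0.
  G1: none of the 3 fault types match ✗
  G2: stuck-at-1, inverted output ✓; others ✗
  G3: none of the 3 fault types match ✗
  G4: none of the 3 fault types match ✗
  G5: none of the 3 fault types match ✗
  G6: none of the 3 fault types match ✗
  G7: none of the 3 fault types match ✗
  G8: none of the 3 fault types match ✗
Consistent faults: {G2 stuck-at-1, G2 inverted output} — 2 in all.

2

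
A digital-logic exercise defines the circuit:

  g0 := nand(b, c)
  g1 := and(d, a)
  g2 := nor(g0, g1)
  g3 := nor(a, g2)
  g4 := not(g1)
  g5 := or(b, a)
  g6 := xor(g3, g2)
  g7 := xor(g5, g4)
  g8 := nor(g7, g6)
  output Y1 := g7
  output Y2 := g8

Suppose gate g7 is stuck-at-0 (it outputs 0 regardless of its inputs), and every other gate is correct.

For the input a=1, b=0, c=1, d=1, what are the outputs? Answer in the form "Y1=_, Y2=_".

Propagate with g7 forced: g0=1, g1=1, g2=0, g3=0, g4=0, g5=1, g6=0, g7=0 [stuck-at-0], g8=1.
So the outputs are Y1=0, Y2=1. (Without the fault they would be Y1=1, Y2=0.)

Y1=0, Y2=1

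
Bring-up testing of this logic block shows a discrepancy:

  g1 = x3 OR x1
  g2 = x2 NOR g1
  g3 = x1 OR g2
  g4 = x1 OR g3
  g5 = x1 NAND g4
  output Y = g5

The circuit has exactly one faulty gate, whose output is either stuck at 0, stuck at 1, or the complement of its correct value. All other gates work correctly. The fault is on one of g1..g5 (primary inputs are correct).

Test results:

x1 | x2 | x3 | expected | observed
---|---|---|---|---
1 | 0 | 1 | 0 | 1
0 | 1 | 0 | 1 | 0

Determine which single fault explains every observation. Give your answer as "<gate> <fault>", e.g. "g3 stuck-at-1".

g5 inverted output

Fault-free values for test 1 (x1=1, x2=0, x3=1): g1=1, g2=0, g3=1, g4=1, g5=0, giving Y=0. Observed 1.
Test 1: faults giving observed 1 are {g4 stuck-at-0, g4 inverted output, g5 stuck-at-1, g5 inverted output}.
Test 2 (x1=0, x2=1, x3=0): fault-free g1=0, g2=0, g3=0, g4=0, g5=1 → 1; observed 0. Eliminates g4 stuck-at-0, g4 inverted output, g5 stuck-at-1.
Only g5 inverted output is consistent with every test.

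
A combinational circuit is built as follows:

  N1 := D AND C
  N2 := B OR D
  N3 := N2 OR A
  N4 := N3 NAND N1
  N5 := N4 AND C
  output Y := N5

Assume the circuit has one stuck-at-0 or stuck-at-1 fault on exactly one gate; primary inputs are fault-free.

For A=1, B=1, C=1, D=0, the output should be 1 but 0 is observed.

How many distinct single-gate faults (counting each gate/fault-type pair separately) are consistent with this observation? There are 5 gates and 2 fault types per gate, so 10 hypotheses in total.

3

Fault-free: N1=0, N2=1, N3=1, N4=1, N5=1 → 1. Observed 0.
  N1 stuck-at-0: output 1 ✗
  N1 stuck-at-1: output 0 ✓
  N2 stuck-at-0: output 1 ✗
  N2 stuck-at-1: output 1 ✗
  N3 stuck-at-0: output 1 ✗
  N3 stuck-at-1: output 1 ✗
  N4 stuck-at-0: output 0 ✓
  N4 stuck-at-1: output 1 ✗
  N5 stuck-at-0: output 0 ✓
  N5 stuck-at-1: output 1 ✗
Consistent faults: {N1 stuck-at-1, N4 stuck-at-0, N5 stuck-at-0} — 3 in all.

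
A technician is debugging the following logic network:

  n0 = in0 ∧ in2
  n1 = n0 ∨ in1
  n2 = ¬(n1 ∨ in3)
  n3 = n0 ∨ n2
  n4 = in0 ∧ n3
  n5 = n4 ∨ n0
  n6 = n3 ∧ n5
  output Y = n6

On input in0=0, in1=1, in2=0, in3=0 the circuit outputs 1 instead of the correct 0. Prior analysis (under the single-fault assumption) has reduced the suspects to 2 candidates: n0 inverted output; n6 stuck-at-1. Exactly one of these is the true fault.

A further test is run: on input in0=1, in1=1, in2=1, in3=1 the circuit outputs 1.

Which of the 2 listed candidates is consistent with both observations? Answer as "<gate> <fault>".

n6 stuck-at-1

Evaluate each candidate on input in0=1, in1=1, in2=1, in3=1:
  n0 inverted output: n0=0 [inverted output], n1=1, n2=0, n3=0, n4=0, n5=0, n6=0 → 0 — eliminated
  n6 stuck-at-1: n0=1, n1=1, n2=0, n3=1, n4=1, n5=1, n6=1 [stuck-at-1] → 1 — matches
Only n6 stuck-at-1 reproduces the observed 1.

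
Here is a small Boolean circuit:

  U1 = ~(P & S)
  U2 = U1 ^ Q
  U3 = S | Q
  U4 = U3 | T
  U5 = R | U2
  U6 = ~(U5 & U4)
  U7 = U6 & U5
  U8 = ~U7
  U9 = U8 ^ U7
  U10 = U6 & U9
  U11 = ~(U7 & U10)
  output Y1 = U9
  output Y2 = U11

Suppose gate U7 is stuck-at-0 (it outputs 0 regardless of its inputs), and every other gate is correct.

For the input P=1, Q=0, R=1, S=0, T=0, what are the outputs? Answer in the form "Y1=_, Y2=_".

Y1=1, Y2=1

Propagate with U7 forced: U1=1, U2=1, U3=0, U4=0, U5=1, U6=1, U7=0 [stuck-at-0], U8=1, U9=1, U10=1, U11=1.
So the outputs are Y1=1, Y2=1. (Without the fault they would be Y1=1, Y2=0.)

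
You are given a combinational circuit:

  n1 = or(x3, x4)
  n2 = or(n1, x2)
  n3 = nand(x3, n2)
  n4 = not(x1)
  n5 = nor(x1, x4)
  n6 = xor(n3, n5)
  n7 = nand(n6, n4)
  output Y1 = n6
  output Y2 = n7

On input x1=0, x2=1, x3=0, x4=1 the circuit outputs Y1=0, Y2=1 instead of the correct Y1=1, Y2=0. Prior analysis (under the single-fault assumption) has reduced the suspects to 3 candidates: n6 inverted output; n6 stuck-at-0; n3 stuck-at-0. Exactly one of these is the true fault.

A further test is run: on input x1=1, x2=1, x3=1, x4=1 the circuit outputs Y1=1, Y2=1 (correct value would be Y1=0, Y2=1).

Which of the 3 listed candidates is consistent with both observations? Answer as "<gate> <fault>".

Evaluate each candidate on input x1=1, x2=1, x3=1, x4=1:
  n6 inverted output: n1=1, n2=1, n3=0, n4=0, n5=0, n6=1 [inverted output], n7=1 → Y1=1, Y2=1 — matches
  n6 stuck-at-0: n1=1, n2=1, n3=0, n4=0, n5=0, n6=0 [stuck-at-0], n7=1 → Y1=0, Y2=1 — eliminated
  n3 stuck-at-0: n1=1, n2=1, n3=0 [stuck-at-0], n4=0, n5=0, n6=0, n7=1 → Y1=0, Y2=1 — eliminated
Only n6 inverted output reproduces the observed Y1=1, Y2=1.

n6 inverted output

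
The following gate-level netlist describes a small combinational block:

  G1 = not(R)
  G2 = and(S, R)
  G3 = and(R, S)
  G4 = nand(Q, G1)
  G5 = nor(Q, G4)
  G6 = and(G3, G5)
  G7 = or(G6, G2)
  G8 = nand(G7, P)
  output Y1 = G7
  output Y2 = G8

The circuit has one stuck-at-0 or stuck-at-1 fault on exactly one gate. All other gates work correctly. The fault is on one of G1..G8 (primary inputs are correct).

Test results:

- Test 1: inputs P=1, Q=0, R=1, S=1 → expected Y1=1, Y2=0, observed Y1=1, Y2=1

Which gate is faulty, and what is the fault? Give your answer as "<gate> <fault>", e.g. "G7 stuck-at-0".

Fault-free values for test 1 (P=1, Q=0, R=1, S=1): G1=0, G2=1, G3=1, G4=1, G5=0, G6=0, G7=1, G8=0, giving Y1=1, Y2=0. Observed Y1=1, Y2=1.
Test 1: faults giving observed Y1=1, Y2=1 are {G8 stuck-at-1}.
Only G8 stuck-at-1 is consistent with every test.

G8 stuck-at-1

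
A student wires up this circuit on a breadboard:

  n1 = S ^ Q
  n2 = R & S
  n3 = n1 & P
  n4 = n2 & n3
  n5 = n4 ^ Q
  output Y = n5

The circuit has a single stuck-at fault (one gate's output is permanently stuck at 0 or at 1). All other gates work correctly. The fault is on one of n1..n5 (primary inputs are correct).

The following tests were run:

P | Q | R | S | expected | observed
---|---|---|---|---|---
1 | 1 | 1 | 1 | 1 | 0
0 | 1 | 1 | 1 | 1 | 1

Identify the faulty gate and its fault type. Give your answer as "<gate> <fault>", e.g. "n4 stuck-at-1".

Fault-free values for test 1 (P=1, Q=1, R=1, S=1): n1=0, n2=1, n3=0, n4=0, n5=1, giving Y=1. Observed 0.
Test 1: faults giving observed 0 are {n1 stuck-at-1, n3 stuck-at-1, n4 stuck-at-1, n5 stuck-at-0}.
Test 2 (P=0, Q=1, R=1, S=1): fault-free n1=0, n2=1, n3=0, n4=0, n5=1 → 1; observed 1. Eliminates n3 stuck-at-1, n4 stuck-at-1, n5 stuck-at-0.
Only n1 stuck-at-1 is consistent with every test.

n1 stuck-at-1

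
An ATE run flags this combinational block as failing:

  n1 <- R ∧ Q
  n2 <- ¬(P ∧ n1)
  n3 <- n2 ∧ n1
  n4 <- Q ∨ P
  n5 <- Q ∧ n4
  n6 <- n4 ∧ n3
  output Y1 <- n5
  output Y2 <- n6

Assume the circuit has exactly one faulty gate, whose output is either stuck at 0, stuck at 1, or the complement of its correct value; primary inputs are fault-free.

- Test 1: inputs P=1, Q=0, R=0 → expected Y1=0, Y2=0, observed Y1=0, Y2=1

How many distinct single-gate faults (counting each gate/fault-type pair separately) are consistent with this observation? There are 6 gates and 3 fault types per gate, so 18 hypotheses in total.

Fault-free: n1=0, n2=1, n3=0, n4=1, n5=0, n6=0 → Y1=0, Y2=0. Observed Y1=0, Y2=1.
  n1: none of the 3 fault types match ✗
  n2: none of the 3 fault types match ✗
  n3: stuck-at-1, inverted output ✓; others ✗
  n4: none of the 3 fault types match ✗
  n5: none of the 3 fault types match ✗
  n6: stuck-at-1, inverted output ✓; others ✗
Consistent faults: {n3 stuck-at-1, n3 inverted output, n6 stuck-at-1, n6 inverted output} — 4 in all.

4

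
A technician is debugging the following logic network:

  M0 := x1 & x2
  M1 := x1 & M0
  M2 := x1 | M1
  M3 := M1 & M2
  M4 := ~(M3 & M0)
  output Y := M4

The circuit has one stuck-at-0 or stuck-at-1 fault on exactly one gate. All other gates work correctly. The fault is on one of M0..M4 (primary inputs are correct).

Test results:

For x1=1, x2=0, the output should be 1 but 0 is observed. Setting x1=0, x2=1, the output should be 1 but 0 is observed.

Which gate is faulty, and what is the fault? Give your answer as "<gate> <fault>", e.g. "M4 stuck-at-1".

M4 stuck-at-0

Fault-free values for test 1 (x1=1, x2=0): M0=0, M1=0, M2=1, M3=0, M4=1, giving Y=1. Observed 0.
Test 1: faults giving observed 0 are {M0 stuck-at-1, M4 stuck-at-0}.
Test 2 (x1=0, x2=1): fault-free M0=0, M1=0, M2=0, M3=0, M4=1 → 1; observed 0. Eliminates M0 stuck-at-1.
Only M4 stuck-at-0 is consistent with every test.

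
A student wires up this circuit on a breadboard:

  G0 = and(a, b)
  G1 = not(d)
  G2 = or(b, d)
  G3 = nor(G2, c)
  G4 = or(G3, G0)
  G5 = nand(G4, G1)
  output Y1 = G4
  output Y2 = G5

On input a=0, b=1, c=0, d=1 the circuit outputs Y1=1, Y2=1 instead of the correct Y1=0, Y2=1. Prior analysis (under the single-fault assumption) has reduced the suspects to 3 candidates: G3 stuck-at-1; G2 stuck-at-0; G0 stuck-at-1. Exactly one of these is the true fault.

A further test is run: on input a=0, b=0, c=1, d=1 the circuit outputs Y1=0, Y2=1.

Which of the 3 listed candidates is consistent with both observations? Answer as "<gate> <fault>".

G2 stuck-at-0

Evaluate each candidate on input a=0, b=0, c=1, d=1:
  G3 stuck-at-1: G0=0, G1=0, G2=1, G3=1 [stuck-at-1], G4=1, G5=1 → Y1=1, Y2=1 — eliminated
  G2 stuck-at-0: G0=0, G1=0, G2=0 [stuck-at-0], G3=0, G4=0, G5=1 → Y1=0, Y2=1 — matches
  G0 stuck-at-1: G0=1 [stuck-at-1], G1=0, G2=1, G3=0, G4=1, G5=1 → Y1=1, Y2=1 — eliminated
Only G2 stuck-at-0 reproduces the observed Y1=0, Y2=1.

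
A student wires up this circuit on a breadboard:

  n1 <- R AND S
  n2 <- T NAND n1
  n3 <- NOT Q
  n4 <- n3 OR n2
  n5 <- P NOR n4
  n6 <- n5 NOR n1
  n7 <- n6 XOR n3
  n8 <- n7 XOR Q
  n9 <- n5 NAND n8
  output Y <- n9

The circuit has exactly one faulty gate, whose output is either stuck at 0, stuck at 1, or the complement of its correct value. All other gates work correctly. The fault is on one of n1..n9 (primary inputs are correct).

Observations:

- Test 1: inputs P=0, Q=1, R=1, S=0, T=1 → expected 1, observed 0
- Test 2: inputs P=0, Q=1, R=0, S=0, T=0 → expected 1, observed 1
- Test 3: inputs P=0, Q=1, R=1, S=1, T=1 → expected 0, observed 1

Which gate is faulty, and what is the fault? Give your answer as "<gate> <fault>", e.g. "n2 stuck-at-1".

Fault-free values for test 1 (P=0, Q=1, R=1, S=0, T=1): n1=0, n2=1, n3=0, n4=1, n5=0, n6=1, n7=1, n8=0, n9=1, giving Y=1. Observed 0.
Test 1: faults giving observed 0 are {n1 stuck-at-1, n1 inverted output, n2 stuck-at-0, n2 inverted output, n4 stuck-at-0, n4 inverted output, n5 stuck-at-1, n5 inverted output, n9 stuck-at-0, n9 inverted output}.
Test 2 (P=0, Q=1, R=0, S=0, T=0): fault-free n1=0, n2=1, n3=0, n4=1, n5=0, n6=1, n7=1, n8=0, n9=1 → 1; observed 1. Eliminates n2 stuck-at-0, n2 inverted output, n4 stuck-at-0, n4 inverted output, n5 stuck-at-1, n5 inverted output, n9 stuck-at-0, n9 inverted output.
Test 3 (P=0, Q=1, R=1, S=1, T=1): fault-free n1=1, n2=0, n3=0, n4=0, n5=1, n6=0, n7=0, n8=1, n9=0 → 0; observed 1. Eliminates n1 stuck-at-1.
Only n1 inverted output is consistent with every test.

n1 inverted output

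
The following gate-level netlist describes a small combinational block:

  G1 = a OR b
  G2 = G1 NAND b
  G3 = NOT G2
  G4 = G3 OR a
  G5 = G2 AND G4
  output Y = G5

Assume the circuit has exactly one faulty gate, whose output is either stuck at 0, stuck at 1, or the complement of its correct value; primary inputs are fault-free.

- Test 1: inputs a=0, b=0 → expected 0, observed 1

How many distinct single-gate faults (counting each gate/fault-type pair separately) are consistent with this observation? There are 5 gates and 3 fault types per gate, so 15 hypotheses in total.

6

Fault-free: G1=0, G2=1, G3=0, G4=0, G5=0 → 0. Observed 1.
  G1: none of the 3 fault types match ✗
  G2: none of the 3 fault types match ✗
  G3: stuck-at-1, inverted output ✓; others ✗
  G4: stuck-at-1, inverted output ✓; others ✗
  G5: stuck-at-1, inverted output ✓; others ✗
Consistent faults: {G3 stuck-at-1, G3 inverted output, G4 stuck-at-1, G4 inverted output, G5 stuck-at-1, G5 inverted output} — 6 in all.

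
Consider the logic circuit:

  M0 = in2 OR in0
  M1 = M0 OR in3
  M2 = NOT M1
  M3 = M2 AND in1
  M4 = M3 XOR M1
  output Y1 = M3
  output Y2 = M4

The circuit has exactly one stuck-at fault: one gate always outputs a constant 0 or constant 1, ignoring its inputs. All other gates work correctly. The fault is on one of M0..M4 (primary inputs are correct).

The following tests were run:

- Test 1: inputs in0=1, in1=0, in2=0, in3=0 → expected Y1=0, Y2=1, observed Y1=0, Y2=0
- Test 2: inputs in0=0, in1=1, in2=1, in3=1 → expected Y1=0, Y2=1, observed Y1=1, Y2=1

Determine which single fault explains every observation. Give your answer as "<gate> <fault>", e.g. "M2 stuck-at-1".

M1 stuck-at-0

Fault-free values for test 1 (in0=1, in1=0, in2=0, in3=0): M0=1, M1=1, M2=0, M3=0, M4=1, giving Y1=0, Y2=1. Observed Y1=0, Y2=0.
Test 1: faults giving observed Y1=0, Y2=0 are {M0 stuck-at-0, M1 stuck-at-0, M4 stuck-at-0}.
Test 2 (in0=0, in1=1, in2=1, in3=1): fault-free M0=1, M1=1, M2=0, M3=0, M4=1 → Y1=0, Y2=1; observed Y1=1, Y2=1. Eliminates M0 stuck-at-0, M4 stuck-at-0.
Only M1 stuck-at-0 is consistent with every test.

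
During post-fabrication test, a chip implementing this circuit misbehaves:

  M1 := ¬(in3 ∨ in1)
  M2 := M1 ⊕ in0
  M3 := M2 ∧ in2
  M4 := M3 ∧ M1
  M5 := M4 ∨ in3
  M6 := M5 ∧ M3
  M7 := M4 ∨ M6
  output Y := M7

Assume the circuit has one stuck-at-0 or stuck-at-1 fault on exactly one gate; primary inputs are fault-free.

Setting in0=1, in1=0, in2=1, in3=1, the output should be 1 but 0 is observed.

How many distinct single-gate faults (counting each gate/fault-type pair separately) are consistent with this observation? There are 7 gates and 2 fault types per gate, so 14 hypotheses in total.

Fault-free: M1=0, M2=1, M3=1, M4=0, M5=1, M6=1, M7=1 → 1. Observed 0.
  M1 stuck-at-0: output 1 ✗
  M1 stuck-at-1: output 0 ✓
  M2 stuck-at-0: output 0 ✓
  M2 stuck-at-1: output 1 ✗
  M3 stuck-at-0: output 0 ✓
  M3 stuck-at-1: output 1 ✗
  M4 stuck-at-0: output 1 ✗
  M4 stuck-at-1: output 1 ✗
  M5 stuck-at-0: output 0 ✓
  M5 stuck-at-1: output 1 ✗
  M6 stuck-at-0: output 0 ✓
  M6 stuck-at-1: output 1 ✗
  M7 stuck-at-0: output 0 ✓
  M7 stuck-at-1: output 1 ✗
Consistent faults: {M1 stuck-at-1, M2 stuck-at-0, M3 stuck-at-0, M5 stuck-at-0, M6 stuck-at-0, M7 stuck-at-0} — 6 in all.

6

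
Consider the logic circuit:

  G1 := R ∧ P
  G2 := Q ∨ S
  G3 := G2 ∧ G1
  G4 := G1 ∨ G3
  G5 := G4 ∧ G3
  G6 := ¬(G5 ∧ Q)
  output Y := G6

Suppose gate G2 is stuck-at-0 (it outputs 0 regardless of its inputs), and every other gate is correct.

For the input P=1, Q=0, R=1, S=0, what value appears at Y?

1

Propagate with G2 forced: G1=1, G2=0 [stuck-at-0], G3=0, G4=1, G5=0, G6=1.
So Y = 1. (Same as the fault-free value — the fault is masked on this input.)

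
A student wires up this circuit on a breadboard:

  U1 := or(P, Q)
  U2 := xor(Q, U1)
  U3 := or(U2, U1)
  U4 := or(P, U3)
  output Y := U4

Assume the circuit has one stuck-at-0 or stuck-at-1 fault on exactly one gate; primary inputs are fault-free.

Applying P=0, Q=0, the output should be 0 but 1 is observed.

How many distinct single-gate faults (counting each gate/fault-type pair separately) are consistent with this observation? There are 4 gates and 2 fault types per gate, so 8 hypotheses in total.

4

Fault-free: U1=0, U2=0, U3=0, U4=0 → 0. Observed 1.
  U1 stuck-at-0: output 0 ✗
  U1 stuck-at-1: output 1 ✓
  U2 stuck-at-0: output 0 ✗
  U2 stuck-at-1: output 1 ✓
  U3 stuck-at-0: output 0 ✗
  U3 stuck-at-1: output 1 ✓
  U4 stuck-at-0: output 0 ✗
  U4 stuck-at-1: output 1 ✓
Consistent faults: {U1 stuck-at-1, U2 stuck-at-1, U3 stuck-at-1, U4 stuck-at-1} — 4 in all.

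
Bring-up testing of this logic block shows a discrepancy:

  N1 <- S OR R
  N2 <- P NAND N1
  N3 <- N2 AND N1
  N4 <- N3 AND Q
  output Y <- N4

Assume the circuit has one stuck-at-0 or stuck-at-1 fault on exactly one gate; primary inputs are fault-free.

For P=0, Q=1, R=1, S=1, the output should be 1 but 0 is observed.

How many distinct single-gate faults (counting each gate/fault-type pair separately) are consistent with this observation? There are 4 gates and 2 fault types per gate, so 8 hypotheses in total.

Fault-free: N1=1, N2=1, N3=1, N4=1 → 1. Observed 0.
  N1 stuck-at-0: output 0 ✓
  N1 stuck-at-1: output 1 ✗
  N2 stuck-at-0: output 0 ✓
  N2 stuck-at-1: output 1 ✗
  N3 stuck-at-0: output 0 ✓
  N3 stuck-at-1: output 1 ✗
  N4 stuck-at-0: output 0 ✓
  N4 stuck-at-1: output 1 ✗
Consistent faults: {N1 stuck-at-0, N2 stuck-at-0, N3 stuck-at-0, N4 stuck-at-0} — 4 in all.

4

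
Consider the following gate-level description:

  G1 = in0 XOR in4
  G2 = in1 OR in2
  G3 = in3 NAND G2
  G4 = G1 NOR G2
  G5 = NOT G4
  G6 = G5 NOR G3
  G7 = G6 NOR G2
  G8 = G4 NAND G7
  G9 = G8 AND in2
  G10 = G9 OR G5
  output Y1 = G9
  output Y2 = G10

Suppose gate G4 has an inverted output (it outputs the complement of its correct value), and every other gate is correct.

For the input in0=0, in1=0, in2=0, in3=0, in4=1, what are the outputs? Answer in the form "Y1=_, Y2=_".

Propagate with G4 forced: G1=1, G2=0, G3=1, G4=1 [inverted output], G5=0, G6=0, G7=1, G8=0, G9=0, G10=0.
So the outputs are Y1=0, Y2=0. (Without the fault they would be Y1=0, Y2=1.)

Y1=0, Y2=0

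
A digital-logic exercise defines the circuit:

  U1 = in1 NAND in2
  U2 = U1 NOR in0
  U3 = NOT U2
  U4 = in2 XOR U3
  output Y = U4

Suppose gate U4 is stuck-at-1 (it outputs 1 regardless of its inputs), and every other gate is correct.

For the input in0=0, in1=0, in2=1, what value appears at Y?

Propagate with U4 forced: U1=1, U2=0, U3=1, U4=1 [stuck-at-1].
So Y = 1. (Without the fault it would be 0.)

1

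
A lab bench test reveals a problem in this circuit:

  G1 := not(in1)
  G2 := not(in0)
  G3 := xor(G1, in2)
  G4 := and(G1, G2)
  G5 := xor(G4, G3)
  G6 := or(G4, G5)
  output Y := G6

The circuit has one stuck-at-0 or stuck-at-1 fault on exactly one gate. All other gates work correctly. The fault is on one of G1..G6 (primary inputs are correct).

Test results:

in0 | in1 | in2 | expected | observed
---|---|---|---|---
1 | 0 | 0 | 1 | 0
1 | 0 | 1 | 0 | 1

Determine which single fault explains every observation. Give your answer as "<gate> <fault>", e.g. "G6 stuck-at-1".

G1 stuck-at-0

Fault-free values for test 1 (in0=1, in1=0, in2=0): G1=1, G2=0, G3=1, G4=0, G5=1, G6=1, giving Y=1. Observed 0.
Test 1: faults giving observed 0 are {G1 stuck-at-0, G3 stuck-at-0, G5 stuck-at-0, G6 stuck-at-0}.
Test 2 (in0=1, in1=0, in2=1): fault-free G1=1, G2=0, G3=0, G4=0, G5=0, G6=0 → 0; observed 1. Eliminates G3 stuck-at-0, G5 stuck-at-0, G6 stuck-at-0.
Only G1 stuck-at-0 is consistent with every test.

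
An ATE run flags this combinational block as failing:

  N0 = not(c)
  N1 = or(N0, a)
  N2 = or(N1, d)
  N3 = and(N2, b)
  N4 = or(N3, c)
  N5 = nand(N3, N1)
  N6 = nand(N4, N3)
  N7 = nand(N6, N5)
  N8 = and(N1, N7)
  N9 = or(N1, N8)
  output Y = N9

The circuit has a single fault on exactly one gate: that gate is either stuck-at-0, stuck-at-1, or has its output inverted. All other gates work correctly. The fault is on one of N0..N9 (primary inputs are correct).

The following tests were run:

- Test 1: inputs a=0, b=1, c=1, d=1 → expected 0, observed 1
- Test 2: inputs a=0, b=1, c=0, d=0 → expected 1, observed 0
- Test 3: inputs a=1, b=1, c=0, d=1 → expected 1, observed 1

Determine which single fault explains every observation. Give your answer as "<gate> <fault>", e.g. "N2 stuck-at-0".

Fault-free values for test 1 (a=0, b=1, c=1, d=1): N0=0, N1=0, N2=1, N3=1, N4=1, N5=1, N6=0, N7=1, N8=0, N9=0, giving Y=0. Observed 1.
Test 1: faults giving observed 1 are {N0 stuck-at-1, N0 inverted output, N1 stuck-at-1, N1 inverted output, N8 stuck-at-1, N8 inverted output, N9 stuck-at-1, N9 inverted output}.
Test 2 (a=0, b=1, c=0, d=0): fault-free N0=1, N1=1, N2=1, N3=1, N4=1, N5=0, N6=0, N7=1, N8=1, N9=1 → 1; observed 0. Eliminates N0 stuck-at-1, N1 stuck-at-1, N8 stuck-at-1, N8 inverted output, N9 stuck-at-1.
Test 3 (a=1, b=1, c=0, d=1): fault-free N0=1, N1=1, N2=1, N3=1, N4=1, N5=0, N6=0, N7=1, N8=1, N9=1 → 1; observed 1. Eliminates N1 inverted output, N9 inverted output.
Only N0 inverted output is consistent with every test.

N0 inverted output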